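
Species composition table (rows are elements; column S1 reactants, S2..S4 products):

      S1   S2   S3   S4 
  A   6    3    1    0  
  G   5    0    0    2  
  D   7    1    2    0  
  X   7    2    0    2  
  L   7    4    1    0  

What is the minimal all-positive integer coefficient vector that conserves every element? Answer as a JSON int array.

A: 2·6 = 12 | 2·3+6·1+5·0 = 12
G: 2·5 = 10 | 2·0+6·0+5·2 = 10
D: 2·7 = 14 | 2·1+6·2+5·0 = 14
X: 2·7 = 14 | 2·2+6·0+5·2 = 14
L: 2·7 = 14 | 2·4+6·1+5·0 = 14
gcd(2,2,6,5) = 1

Coefficients: [2, 2, 6, 5]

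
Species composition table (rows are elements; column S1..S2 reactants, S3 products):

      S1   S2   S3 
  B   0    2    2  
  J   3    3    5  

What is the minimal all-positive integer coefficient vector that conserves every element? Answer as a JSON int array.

Coefficients: [2, 3, 3]

B: 2·0+3·2 = 6 | 3·2 = 6
J: 2·3+3·3 = 15 | 3·5 = 15
gcd(2,3,3) = 1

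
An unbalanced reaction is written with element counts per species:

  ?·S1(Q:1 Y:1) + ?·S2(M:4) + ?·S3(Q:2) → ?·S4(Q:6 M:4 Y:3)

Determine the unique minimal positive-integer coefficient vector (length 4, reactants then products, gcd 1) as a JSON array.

Coefficients: [6, 2, 3, 2]

Q: 6·1+2·0+3·2 = 12 | 2·6 = 12
M: 6·0+2·4+3·0 = 8 | 2·4 = 8
Y: 6·1+2·0+3·0 = 6 | 2·3 = 6
gcd(6,2,3,2) = 1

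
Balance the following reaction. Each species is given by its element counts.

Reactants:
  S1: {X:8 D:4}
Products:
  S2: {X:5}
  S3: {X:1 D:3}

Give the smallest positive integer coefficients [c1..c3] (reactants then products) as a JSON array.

X: 3·8 = 24 | 4·5+4·1 = 24
D: 3·4 = 12 | 4·0+4·3 = 12
gcd(3,4,4) = 1

Coefficients: [3, 4, 4]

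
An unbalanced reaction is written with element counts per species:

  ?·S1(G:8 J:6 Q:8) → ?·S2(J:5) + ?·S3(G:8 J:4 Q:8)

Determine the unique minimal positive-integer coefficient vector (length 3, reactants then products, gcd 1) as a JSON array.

G: 5·8 = 40 | 2·0+5·8 = 40
J: 5·6 = 30 | 2·5+5·4 = 30
Q: 5·8 = 40 | 2·0+5·8 = 40
gcd(5,2,5) = 1

Coefficients: [5, 2, 5]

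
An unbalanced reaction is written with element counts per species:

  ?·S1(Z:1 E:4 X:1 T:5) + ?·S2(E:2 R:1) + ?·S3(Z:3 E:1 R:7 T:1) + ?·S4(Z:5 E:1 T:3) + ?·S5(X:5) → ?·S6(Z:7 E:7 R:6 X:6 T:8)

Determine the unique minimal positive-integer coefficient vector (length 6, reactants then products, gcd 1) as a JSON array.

Z: 4·1+3·0+3·3+3·5+4·0 = 28 | 4·7 = 28
E: 4·4+3·2+3·1+3·1+4·0 = 28 | 4·7 = 28
R: 4·0+3·1+3·7+3·0+4·0 = 24 | 4·6 = 24
X: 4·1+3·0+3·0+3·0+4·5 = 24 | 4·6 = 24
T: 4·5+3·0+3·1+3·3+4·0 = 32 | 4·8 = 32
gcd(4,3,3,3,4,4) = 1

Coefficients: [4, 3, 3, 3, 4, 4]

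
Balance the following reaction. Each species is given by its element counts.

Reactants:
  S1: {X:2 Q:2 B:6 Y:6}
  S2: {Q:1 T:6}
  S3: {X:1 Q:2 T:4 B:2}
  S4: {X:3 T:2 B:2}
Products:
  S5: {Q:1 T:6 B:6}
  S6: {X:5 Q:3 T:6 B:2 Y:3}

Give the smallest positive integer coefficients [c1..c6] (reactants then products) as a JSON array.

X: 3·2+5·0+6·1+6·3 = 30 | 5·0+6·5 = 30
Q: 3·2+5·1+6·2+6·0 = 23 | 5·1+6·3 = 23
T: 3·0+5·6+6·4+6·2 = 66 | 5·6+6·6 = 66
B: 3·6+5·0+6·2+6·2 = 42 | 5·6+6·2 = 42
Y: 3·6+5·0+6·0+6·0 = 18 | 5·0+6·3 = 18
gcd(3,5,6,6,5,6) = 1

Coefficients: [3, 5, 6, 6, 5, 6]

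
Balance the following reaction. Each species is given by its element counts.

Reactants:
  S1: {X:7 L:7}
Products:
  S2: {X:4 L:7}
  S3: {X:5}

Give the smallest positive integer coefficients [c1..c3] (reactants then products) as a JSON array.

Coefficients: [5, 5, 3]

X: 5·7 = 35 | 5·4+3·5 = 35
L: 5·7 = 35 | 5·7+3·0 = 35
gcd(5,5,3) = 1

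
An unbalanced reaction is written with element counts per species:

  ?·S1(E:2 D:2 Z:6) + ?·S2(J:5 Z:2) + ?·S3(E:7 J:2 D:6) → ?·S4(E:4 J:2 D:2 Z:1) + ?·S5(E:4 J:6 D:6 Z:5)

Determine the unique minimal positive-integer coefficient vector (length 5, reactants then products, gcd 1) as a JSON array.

Coefficients: [2, 4, 4, 5, 3]

E: 2·2+4·0+4·7 = 32 | 5·4+3·4 = 32
J: 2·0+4·5+4·2 = 28 | 5·2+3·6 = 28
D: 2·2+4·0+4·6 = 28 | 5·2+3·6 = 28
Z: 2·6+4·2+4·0 = 20 | 5·1+3·5 = 20
gcd(2,4,4,5,3) = 1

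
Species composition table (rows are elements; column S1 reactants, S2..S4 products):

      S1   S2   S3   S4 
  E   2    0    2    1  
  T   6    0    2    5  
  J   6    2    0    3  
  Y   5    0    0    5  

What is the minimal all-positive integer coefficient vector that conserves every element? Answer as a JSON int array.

Coefficients: [2, 3, 1, 2]

E: 2·2 = 4 | 3·0+1·2+2·1 = 4
T: 2·6 = 12 | 3·0+1·2+2·5 = 12
J: 2·6 = 12 | 3·2+1·0+2·3 = 12
Y: 2·5 = 10 | 3·0+1·0+2·5 = 10
gcd(2,3,1,2) = 1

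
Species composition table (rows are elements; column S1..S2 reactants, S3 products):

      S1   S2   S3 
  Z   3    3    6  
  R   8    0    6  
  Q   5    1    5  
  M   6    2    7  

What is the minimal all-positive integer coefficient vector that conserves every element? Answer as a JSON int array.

Z: 3·3+5·3 = 24 | 4·6 = 24
R: 3·8+5·0 = 24 | 4·6 = 24
Q: 3·5+5·1 = 20 | 4·5 = 20
M: 3·6+5·2 = 28 | 4·7 = 28
gcd(3,5,4) = 1

Coefficients: [3, 5, 4]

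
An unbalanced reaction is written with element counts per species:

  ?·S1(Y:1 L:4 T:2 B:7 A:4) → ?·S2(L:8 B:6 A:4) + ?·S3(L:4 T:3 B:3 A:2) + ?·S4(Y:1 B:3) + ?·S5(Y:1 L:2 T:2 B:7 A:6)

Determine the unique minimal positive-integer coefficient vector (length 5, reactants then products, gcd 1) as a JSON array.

Y: 5·1 = 5 | 1·0+2·0+3·1+2·1 = 5
L: 5·4 = 20 | 1·8+2·4+3·0+2·2 = 20
T: 5·2 = 10 | 1·0+2·3+3·0+2·2 = 10
B: 5·7 = 35 | 1·6+2·3+3·3+2·7 = 35
A: 5·4 = 20 | 1·4+2·2+3·0+2·6 = 20
gcd(5,1,2,3,2) = 1

Coefficients: [5, 1, 2, 3, 2]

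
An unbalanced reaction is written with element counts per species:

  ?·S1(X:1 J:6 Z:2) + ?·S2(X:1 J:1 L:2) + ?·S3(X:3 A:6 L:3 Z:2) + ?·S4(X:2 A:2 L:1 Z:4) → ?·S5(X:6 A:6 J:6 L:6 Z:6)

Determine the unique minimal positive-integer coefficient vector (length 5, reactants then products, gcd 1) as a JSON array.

X: 3·1+6·1+3·3+3·2 = 24 | 4·6 = 24
A: 3·0+6·0+3·6+3·2 = 24 | 4·6 = 24
J: 3·6+6·1+3·0+3·0 = 24 | 4·6 = 24
L: 3·0+6·2+3·3+3·1 = 24 | 4·6 = 24
Z: 3·2+6·0+3·2+3·4 = 24 | 4·6 = 24
gcd(3,6,3,3,4) = 1

Coefficients: [3, 6, 3, 3, 4]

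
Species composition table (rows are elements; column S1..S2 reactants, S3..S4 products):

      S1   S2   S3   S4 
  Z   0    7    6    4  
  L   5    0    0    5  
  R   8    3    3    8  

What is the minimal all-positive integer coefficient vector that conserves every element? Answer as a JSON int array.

Z: 1·0+4·7 = 28 | 4·6+1·4 = 28
L: 1·5+4·0 = 5 | 4·0+1·5 = 5
R: 1·8+4·3 = 20 | 4·3+1·8 = 20
gcd(1,4,4,1) = 1

Coefficients: [1, 4, 4, 1]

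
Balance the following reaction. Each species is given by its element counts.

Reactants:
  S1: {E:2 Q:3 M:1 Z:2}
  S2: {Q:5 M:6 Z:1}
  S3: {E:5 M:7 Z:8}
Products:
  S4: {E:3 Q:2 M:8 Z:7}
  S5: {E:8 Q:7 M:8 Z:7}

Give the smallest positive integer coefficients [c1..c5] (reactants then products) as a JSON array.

Coefficients: [3, 3, 5, 5, 2]

E: 3·2+3·0+5·5 = 31 | 5·3+2·8 = 31
Q: 3·3+3·5+5·0 = 24 | 5·2+2·7 = 24
M: 3·1+3·6+5·7 = 56 | 5·8+2·8 = 56
Z: 3·2+3·1+5·8 = 49 | 5·7+2·7 = 49
gcd(3,3,5,5,2) = 1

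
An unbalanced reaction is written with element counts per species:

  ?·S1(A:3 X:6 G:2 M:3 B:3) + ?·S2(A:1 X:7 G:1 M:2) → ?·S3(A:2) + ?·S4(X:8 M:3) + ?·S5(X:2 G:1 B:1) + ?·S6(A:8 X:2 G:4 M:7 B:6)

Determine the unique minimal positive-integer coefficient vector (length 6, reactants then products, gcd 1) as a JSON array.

Coefficients: [4, 2, 3, 3, 6, 1]

A: 4·3+2·1 = 14 | 3·2+3·0+6·0+1·8 = 14
X: 4·6+2·7 = 38 | 3·0+3·8+6·2+1·2 = 38
G: 4·2+2·1 = 10 | 3·0+3·0+6·1+1·4 = 10
M: 4·3+2·2 = 16 | 3·0+3·3+6·0+1·7 = 16
B: 4·3+2·0 = 12 | 3·0+3·0+6·1+1·6 = 12
gcd(4,2,3,3,6,1) = 1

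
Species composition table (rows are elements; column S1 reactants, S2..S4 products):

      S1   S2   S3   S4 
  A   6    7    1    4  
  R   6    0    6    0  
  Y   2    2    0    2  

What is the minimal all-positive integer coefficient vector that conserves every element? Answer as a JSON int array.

A: 3·6 = 18 | 1·7+3·1+2·4 = 18
R: 3·6 = 18 | 1·0+3·6+2·0 = 18
Y: 3·2 = 6 | 1·2+3·0+2·2 = 6
gcd(3,1,3,2) = 1

Coefficients: [3, 1, 3, 2]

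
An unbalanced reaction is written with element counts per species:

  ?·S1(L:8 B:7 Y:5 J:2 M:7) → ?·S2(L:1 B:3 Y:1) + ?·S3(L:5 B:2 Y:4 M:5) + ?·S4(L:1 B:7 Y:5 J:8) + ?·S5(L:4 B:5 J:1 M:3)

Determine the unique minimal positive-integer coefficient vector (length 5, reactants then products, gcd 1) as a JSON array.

Coefficients: [6, 1, 6, 1, 4]

L: 6·8 = 48 | 1·1+6·5+1·1+4·4 = 48
B: 6·7 = 42 | 1·3+6·2+1·7+4·5 = 42
Y: 6·5 = 30 | 1·1+6·4+1·5+4·0 = 30
J: 6·2 = 12 | 1·0+6·0+1·8+4·1 = 12
M: 6·7 = 42 | 1·0+6·5+1·0+4·3 = 42
gcd(6,1,6,1,4) = 1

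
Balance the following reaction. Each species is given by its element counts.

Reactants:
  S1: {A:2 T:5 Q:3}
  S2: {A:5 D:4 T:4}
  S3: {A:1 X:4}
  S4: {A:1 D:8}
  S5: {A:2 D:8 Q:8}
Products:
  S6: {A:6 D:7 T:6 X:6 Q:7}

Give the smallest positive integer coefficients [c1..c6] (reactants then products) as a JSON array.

Coefficients: [4, 1, 6, 1, 2, 4]

A: 4·2+1·5+6·1+1·1+2·2 = 24 | 4·6 = 24
D: 4·0+1·4+6·0+1·8+2·8 = 28 | 4·7 = 28
T: 4·5+1·4+6·0+1·0+2·0 = 24 | 4·6 = 24
X: 4·0+1·0+6·4+1·0+2·0 = 24 | 4·6 = 24
Q: 4·3+1·0+6·0+1·0+2·8 = 28 | 4·7 = 28
gcd(4,1,6,1,2,4) = 1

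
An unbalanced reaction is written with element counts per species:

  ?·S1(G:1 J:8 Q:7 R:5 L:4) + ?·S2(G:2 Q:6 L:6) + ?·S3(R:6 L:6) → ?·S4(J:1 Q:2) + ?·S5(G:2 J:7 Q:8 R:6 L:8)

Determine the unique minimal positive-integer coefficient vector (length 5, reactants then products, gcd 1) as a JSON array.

G: 6·1+3·2+1·0 = 12 | 6·0+6·2 = 12
J: 6·8+3·0+1·0 = 48 | 6·1+6·7 = 48
Q: 6·7+3·6+1·0 = 60 | 6·2+6·8 = 60
R: 6·5+3·0+1·6 = 36 | 6·0+6·6 = 36
L: 6·4+3·6+1·6 = 48 | 6·0+6·8 = 48
gcd(6,3,1,6,6) = 1

Coefficients: [6, 3, 1, 6, 6]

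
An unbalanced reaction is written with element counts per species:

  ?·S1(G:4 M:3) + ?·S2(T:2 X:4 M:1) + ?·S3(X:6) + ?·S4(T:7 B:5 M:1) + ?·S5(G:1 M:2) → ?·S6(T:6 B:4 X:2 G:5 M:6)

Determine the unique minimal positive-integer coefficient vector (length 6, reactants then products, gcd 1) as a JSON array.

Coefficients: [5, 1, 1, 4, 5, 5]

T: 5·0+1·2+1·0+4·7+5·0 = 30 | 5·6 = 30
B: 5·0+1·0+1·0+4·5+5·0 = 20 | 5·4 = 20
X: 5·0+1·4+1·6+4·0+5·0 = 10 | 5·2 = 10
G: 5·4+1·0+1·0+4·0+5·1 = 25 | 5·5 = 25
M: 5·3+1·1+1·0+4·1+5·2 = 30 | 5·6 = 30
gcd(5,1,1,4,5,5) = 1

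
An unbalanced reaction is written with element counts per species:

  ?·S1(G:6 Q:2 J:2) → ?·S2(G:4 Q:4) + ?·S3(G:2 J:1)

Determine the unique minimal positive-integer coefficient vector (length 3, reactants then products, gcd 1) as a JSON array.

G: 2·6 = 12 | 1·4+4·2 = 12
Q: 2·2 = 4 | 1·4+4·0 = 4
J: 2·2 = 4 | 1·0+4·1 = 4
gcd(2,1,4) = 1

Coefficients: [2, 1, 4]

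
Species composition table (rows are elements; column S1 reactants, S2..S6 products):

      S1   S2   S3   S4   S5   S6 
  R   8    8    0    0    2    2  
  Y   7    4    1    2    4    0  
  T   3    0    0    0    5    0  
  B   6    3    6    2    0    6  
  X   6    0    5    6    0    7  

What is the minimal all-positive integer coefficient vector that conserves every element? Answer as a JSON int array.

Coefficients: [5, 4, 1, 3, 3, 1]

R: 5·8 = 40 | 4·8+1·0+3·0+3·2+1·2 = 40
Y: 5·7 = 35 | 4·4+1·1+3·2+3·4+1·0 = 35
T: 5·3 = 15 | 4·0+1·0+3·0+3·5+1·0 = 15
B: 5·6 = 30 | 4·3+1·6+3·2+3·0+1·6 = 30
X: 5·6 = 30 | 4·0+1·5+3·6+3·0+1·7 = 30
gcd(5,4,1,3,3,1) = 1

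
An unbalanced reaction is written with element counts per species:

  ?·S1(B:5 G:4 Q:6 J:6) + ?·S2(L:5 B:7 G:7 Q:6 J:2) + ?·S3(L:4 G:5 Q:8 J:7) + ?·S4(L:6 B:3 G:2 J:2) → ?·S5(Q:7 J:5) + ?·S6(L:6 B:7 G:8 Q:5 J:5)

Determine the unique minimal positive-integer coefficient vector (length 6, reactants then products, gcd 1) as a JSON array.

L: 3·0+2·5+2·4+2·6 = 30 | 3·0+5·6 = 30
B: 3·5+2·7+2·0+2·3 = 35 | 3·0+5·7 = 35
G: 3·4+2·7+2·5+2·2 = 40 | 3·0+5·8 = 40
Q: 3·6+2·6+2·8+2·0 = 46 | 3·7+5·5 = 46
J: 3·6+2·2+2·7+2·2 = 40 | 3·5+5·5 = 40
gcd(3,2,2,2,3,5) = 1

Coefficients: [3, 2, 2, 2, 3, 5]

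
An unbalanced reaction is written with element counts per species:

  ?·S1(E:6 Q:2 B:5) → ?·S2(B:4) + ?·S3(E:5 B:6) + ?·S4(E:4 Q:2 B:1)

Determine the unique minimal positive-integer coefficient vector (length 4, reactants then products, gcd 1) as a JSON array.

Coefficients: [5, 2, 2, 5]

E: 5·6 = 30 | 2·0+2·5+5·4 = 30
Q: 5·2 = 10 | 2·0+2·0+5·2 = 10
B: 5·5 = 25 | 2·4+2·6+5·1 = 25
gcd(5,2,2,5) = 1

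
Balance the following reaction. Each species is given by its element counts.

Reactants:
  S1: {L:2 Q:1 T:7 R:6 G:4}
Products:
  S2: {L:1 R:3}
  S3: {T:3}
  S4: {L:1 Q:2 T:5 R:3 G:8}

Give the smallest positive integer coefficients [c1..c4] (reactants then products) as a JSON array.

Coefficients: [2, 3, 3, 1]

L: 2·2 = 4 | 3·1+3·0+1·1 = 4
Q: 2·1 = 2 | 3·0+3·0+1·2 = 2
T: 2·7 = 14 | 3·0+3·3+1·5 = 14
R: 2·6 = 12 | 3·3+3·0+1·3 = 12
G: 2·4 = 8 | 3·0+3·0+1·8 = 8
gcd(2,3,3,1) = 1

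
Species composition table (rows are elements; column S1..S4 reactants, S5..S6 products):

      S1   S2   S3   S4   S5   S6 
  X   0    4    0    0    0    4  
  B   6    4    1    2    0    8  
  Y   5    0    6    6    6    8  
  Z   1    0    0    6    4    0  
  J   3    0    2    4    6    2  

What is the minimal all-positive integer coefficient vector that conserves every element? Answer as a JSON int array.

X: 2·0+5·4+6·0+1·0 = 20 | 2·0+5·4 = 20
B: 2·6+5·4+6·1+1·2 = 40 | 2·0+5·8 = 40
Y: 2·5+5·0+6·6+1·6 = 52 | 2·6+5·8 = 52
Z: 2·1+5·0+6·0+1·6 = 8 | 2·4+5·0 = 8
J: 2·3+5·0+6·2+1·4 = 22 | 2·6+5·2 = 22
gcd(2,5,6,1,2,5) = 1

Coefficients: [2, 5, 6, 1, 2, 5]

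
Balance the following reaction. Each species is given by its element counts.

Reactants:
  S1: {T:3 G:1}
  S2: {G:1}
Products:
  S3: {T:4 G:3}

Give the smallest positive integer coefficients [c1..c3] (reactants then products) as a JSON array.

T: 4·3+5·0 = 12 | 3·4 = 12
G: 4·1+5·1 = 9 | 3·3 = 9
gcd(4,5,3) = 1

Coefficients: [4, 5, 3]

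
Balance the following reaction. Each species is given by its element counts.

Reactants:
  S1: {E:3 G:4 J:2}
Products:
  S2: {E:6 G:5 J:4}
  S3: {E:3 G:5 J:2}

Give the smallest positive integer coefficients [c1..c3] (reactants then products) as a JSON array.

E: 5·3 = 15 | 1·6+3·3 = 15
G: 5·4 = 20 | 1·5+3·5 = 20
J: 5·2 = 10 | 1·4+3·2 = 10
gcd(5,1,3) = 1

Coefficients: [5, 1, 3]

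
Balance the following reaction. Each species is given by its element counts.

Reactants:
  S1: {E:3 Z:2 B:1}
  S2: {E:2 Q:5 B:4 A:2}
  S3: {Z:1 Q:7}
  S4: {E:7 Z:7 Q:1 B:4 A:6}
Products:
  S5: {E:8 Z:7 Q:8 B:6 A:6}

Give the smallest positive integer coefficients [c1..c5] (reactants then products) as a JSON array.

Coefficients: [2, 3, 3, 4, 5]

E: 2·3+3·2+3·0+4·7 = 40 | 5·8 = 40
Z: 2·2+3·0+3·1+4·7 = 35 | 5·7 = 35
Q: 2·0+3·5+3·7+4·1 = 40 | 5·8 = 40
B: 2·1+3·4+3·0+4·4 = 30 | 5·6 = 30
A: 2·0+3·2+3·0+4·6 = 30 | 5·6 = 30
gcd(2,3,3,4,5) = 1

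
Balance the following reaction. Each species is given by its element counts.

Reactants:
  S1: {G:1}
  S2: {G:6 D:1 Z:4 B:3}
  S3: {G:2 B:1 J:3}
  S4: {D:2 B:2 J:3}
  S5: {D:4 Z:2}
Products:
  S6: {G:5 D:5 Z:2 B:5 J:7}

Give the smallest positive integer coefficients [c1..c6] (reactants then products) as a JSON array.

G: 5·1+1·6+2·2+5·0+1·0 = 15 | 3·5 = 15
D: 5·0+1·1+2·0+5·2+1·4 = 15 | 3·5 = 15
Z: 5·0+1·4+2·0+5·0+1·2 = 6 | 3·2 = 6
B: 5·0+1·3+2·1+5·2+1·0 = 15 | 3·5 = 15
J: 5·0+1·0+2·3+5·3+1·0 = 21 | 3·7 = 21
gcd(5,1,2,5,1,3) = 1

Coefficients: [5, 1, 2, 5, 1, 3]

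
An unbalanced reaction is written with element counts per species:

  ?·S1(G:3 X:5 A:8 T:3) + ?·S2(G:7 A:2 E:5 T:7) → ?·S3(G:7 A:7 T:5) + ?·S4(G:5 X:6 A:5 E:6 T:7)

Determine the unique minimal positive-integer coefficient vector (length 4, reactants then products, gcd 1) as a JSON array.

G: 6·3+6·7 = 60 | 5·7+5·5 = 60
X: 6·5+6·0 = 30 | 5·0+5·6 = 30
A: 6·8+6·2 = 60 | 5·7+5·5 = 60
E: 6·0+6·5 = 30 | 5·0+5·6 = 30
T: 6·3+6·7 = 60 | 5·5+5·7 = 60
gcd(6,6,5,5) = 1

Coefficients: [6, 6, 5, 5]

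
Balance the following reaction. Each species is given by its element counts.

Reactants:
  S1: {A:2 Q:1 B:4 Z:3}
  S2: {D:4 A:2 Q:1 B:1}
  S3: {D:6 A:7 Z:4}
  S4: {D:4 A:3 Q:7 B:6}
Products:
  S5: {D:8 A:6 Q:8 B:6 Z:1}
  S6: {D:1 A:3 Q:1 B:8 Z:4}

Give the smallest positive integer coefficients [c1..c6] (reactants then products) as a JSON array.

Coefficients: [3, 4, 1, 5, 5, 2]

D: 3·0+4·4+1·6+5·4 = 42 | 5·8+2·1 = 42
A: 3·2+4·2+1·7+5·3 = 36 | 5·6+2·3 = 36
Q: 3·1+4·1+1·0+5·7 = 42 | 5·8+2·1 = 42
B: 3·4+4·1+1·0+5·6 = 46 | 5·6+2·8 = 46
Z: 3·3+4·0+1·4+5·0 = 13 | 5·1+2·4 = 13
gcd(3,4,1,5,5,2) = 1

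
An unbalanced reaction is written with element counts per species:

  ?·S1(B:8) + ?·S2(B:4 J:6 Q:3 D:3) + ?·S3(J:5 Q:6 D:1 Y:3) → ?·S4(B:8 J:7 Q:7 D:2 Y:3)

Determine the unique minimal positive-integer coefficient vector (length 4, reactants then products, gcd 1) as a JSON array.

B: 5·8+2·4+6·0 = 48 | 6·8 = 48
J: 5·0+2·6+6·5 = 42 | 6·7 = 42
Q: 5·0+2·3+6·6 = 42 | 6·7 = 42
D: 5·0+2·3+6·1 = 12 | 6·2 = 12
Y: 5·0+2·0+6·3 = 18 | 6·3 = 18
gcd(5,2,6,6) = 1

Coefficients: [5, 2, 6, 6]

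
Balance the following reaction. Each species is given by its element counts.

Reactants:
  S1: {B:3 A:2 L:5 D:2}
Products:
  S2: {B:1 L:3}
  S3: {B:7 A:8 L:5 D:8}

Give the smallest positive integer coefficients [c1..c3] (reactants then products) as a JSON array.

B: 4·3 = 12 | 5·1+1·7 = 12
A: 4·2 = 8 | 5·0+1·8 = 8
L: 4·5 = 20 | 5·3+1·5 = 20
D: 4·2 = 8 | 5·0+1·8 = 8
gcd(4,5,1) = 1

Coefficients: [4, 5, 1]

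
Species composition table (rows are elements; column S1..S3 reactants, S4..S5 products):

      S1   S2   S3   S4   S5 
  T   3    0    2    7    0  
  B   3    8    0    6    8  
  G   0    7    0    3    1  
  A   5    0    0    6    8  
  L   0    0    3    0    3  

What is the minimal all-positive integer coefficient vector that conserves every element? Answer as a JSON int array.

Coefficients: [4, 1, 1, 2, 1]

T: 4·3+1·0+1·2 = 14 | 2·7+1·0 = 14
B: 4·3+1·8+1·0 = 20 | 2·6+1·8 = 20
G: 4·0+1·7+1·0 = 7 | 2·3+1·1 = 7
A: 4·5+1·0+1·0 = 20 | 2·6+1·8 = 20
L: 4·0+1·0+1·3 = 3 | 2·0+1·3 = 3
gcd(4,1,1,2,1) = 1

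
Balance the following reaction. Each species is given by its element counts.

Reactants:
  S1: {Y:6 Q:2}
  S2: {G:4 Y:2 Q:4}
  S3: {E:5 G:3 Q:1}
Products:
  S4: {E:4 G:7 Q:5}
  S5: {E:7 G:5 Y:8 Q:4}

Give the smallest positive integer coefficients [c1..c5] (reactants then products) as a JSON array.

Coefficients: [1, 5, 6, 4, 2]

E: 1·0+5·0+6·5 = 30 | 4·4+2·7 = 30
G: 1·0+5·4+6·3 = 38 | 4·7+2·5 = 38
Y: 1·6+5·2+6·0 = 16 | 4·0+2·8 = 16
Q: 1·2+5·4+6·1 = 28 | 4·5+2·4 = 28
gcd(1,5,6,4,2) = 1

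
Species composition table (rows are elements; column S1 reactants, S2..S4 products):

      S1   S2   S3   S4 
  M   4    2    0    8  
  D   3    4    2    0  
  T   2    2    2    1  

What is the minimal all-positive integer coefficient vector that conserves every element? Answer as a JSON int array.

M: 6·4 = 24 | 4·2+1·0+2·8 = 24
D: 6·3 = 18 | 4·4+1·2+2·0 = 18
T: 6·2 = 12 | 4·2+1·2+2·1 = 12
gcd(6,4,1,2) = 1

Coefficients: [6, 4, 1, 2]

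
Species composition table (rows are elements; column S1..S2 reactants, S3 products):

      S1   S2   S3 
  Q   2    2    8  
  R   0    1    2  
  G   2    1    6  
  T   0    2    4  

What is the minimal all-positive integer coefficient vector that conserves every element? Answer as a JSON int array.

Coefficients: [2, 2, 1]

Q: 2·2+2·2 = 8 | 1·8 = 8
R: 2·0+2·1 = 2 | 1·2 = 2
G: 2·2+2·1 = 6 | 1·6 = 6
T: 2·0+2·2 = 4 | 1·4 = 4
gcd(2,2,1) = 1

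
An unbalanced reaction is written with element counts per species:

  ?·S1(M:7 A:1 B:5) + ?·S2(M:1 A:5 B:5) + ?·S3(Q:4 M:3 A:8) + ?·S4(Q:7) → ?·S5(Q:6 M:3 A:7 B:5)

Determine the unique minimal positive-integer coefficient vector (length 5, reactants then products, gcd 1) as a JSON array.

Q: 1·0+5·0+2·4+4·7 = 36 | 6·6 = 36
M: 1·7+5·1+2·3+4·0 = 18 | 6·3 = 18
A: 1·1+5·5+2·8+4·0 = 42 | 6·7 = 42
B: 1·5+5·5+2·0+4·0 = 30 | 6·5 = 30
gcd(1,5,2,4,6) = 1

Coefficients: [1, 5, 2, 4, 6]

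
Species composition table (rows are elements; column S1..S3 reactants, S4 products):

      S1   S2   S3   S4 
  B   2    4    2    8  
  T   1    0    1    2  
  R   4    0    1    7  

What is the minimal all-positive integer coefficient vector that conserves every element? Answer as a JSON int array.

B: 5·2+3·4+1·2 = 24 | 3·8 = 24
T: 5·1+3·0+1·1 = 6 | 3·2 = 6
R: 5·4+3·0+1·1 = 21 | 3·7 = 21
gcd(5,3,1,3) = 1

Coefficients: [5, 3, 1, 3]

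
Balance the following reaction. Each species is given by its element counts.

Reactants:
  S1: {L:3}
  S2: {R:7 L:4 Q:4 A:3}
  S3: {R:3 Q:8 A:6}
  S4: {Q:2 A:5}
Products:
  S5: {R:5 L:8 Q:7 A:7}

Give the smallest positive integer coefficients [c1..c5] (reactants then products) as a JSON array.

R: 4·0+1·7+1·3+1·0 = 10 | 2·5 = 10
L: 4·3+1·4+1·0+1·0 = 16 | 2·8 = 16
Q: 4·0+1·4+1·8+1·2 = 14 | 2·7 = 14
A: 4·0+1·3+1·6+1·5 = 14 | 2·7 = 14
gcd(4,1,1,1,2) = 1

Coefficients: [4, 1, 1, 1, 2]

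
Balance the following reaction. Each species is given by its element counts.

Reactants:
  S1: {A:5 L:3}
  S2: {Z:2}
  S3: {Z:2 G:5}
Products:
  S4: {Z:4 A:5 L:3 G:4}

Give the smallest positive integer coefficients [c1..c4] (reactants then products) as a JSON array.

Coefficients: [5, 6, 4, 5]

Z: 5·0+6·2+4·2 = 20 | 5·4 = 20
A: 5·5+6·0+4·0 = 25 | 5·5 = 25
L: 5·3+6·0+4·0 = 15 | 5·3 = 15
G: 5·0+6·0+4·5 = 20 | 5·4 = 20
gcd(5,6,4,5) = 1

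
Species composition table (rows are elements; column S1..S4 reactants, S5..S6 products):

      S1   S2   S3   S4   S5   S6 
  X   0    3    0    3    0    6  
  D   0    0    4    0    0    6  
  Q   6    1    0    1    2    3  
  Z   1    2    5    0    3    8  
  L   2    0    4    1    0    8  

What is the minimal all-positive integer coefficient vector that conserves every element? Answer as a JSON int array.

Coefficients: [1, 2, 6, 6, 1, 4]

X: 1·0+2·3+6·0+6·3 = 24 | 1·0+4·6 = 24
D: 1·0+2·0+6·4+6·0 = 24 | 1·0+4·6 = 24
Q: 1·6+2·1+6·0+6·1 = 14 | 1·2+4·3 = 14
Z: 1·1+2·2+6·5+6·0 = 35 | 1·3+4·8 = 35
L: 1·2+2·0+6·4+6·1 = 32 | 1·0+4·8 = 32
gcd(1,2,6,6,1,4) = 1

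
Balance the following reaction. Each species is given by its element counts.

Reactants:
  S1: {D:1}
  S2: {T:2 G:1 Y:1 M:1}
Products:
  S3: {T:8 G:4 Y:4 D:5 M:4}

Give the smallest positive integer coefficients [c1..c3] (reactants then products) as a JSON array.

Coefficients: [5, 4, 1]

T: 5·0+4·2 = 8 | 1·8 = 8
G: 5·0+4·1 = 4 | 1·4 = 4
Y: 5·0+4·1 = 4 | 1·4 = 4
D: 5·1+4·0 = 5 | 1·5 = 5
M: 5·0+4·1 = 4 | 1·4 = 4
gcd(5,4,1) = 1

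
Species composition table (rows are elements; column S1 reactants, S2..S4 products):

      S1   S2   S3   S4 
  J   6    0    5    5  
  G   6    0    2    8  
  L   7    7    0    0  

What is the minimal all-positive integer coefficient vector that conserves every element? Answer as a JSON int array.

J: 5·6 = 30 | 5·0+3·5+3·5 = 30
G: 5·6 = 30 | 5·0+3·2+3·8 = 30
L: 5·7 = 35 | 5·7+3·0+3·0 = 35
gcd(5,5,3,3) = 1

Coefficients: [5, 5, 3, 3]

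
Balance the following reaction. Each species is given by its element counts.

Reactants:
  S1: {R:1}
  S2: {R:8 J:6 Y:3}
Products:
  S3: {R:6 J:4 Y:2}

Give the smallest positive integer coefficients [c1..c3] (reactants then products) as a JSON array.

Coefficients: [2, 2, 3]

R: 2·1+2·8 = 18 | 3·6 = 18
J: 2·0+2·6 = 12 | 3·4 = 12
Y: 2·0+2·3 = 6 | 3·2 = 6
gcd(2,2,3) = 1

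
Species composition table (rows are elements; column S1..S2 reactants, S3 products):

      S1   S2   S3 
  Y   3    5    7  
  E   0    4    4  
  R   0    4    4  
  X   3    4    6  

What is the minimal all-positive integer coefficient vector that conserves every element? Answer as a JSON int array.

Y: 2·3+3·5 = 21 | 3·7 = 21
E: 2·0+3·4 = 12 | 3·4 = 12
R: 2·0+3·4 = 12 | 3·4 = 12
X: 2·3+3·4 = 18 | 3·6 = 18
gcd(2,3,3) = 1

Coefficients: [2, 3, 3]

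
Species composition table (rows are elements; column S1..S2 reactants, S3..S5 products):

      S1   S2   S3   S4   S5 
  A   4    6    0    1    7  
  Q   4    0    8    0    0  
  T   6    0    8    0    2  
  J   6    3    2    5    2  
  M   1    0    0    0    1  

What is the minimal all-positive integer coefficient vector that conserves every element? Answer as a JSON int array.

A: 6·4+4·6 = 48 | 3·0+6·1+6·7 = 48
Q: 6·4+4·0 = 24 | 3·8+6·0+6·0 = 24
T: 6·6+4·0 = 36 | 3·8+6·0+6·2 = 36
J: 6·6+4·3 = 48 | 3·2+6·5+6·2 = 48
M: 6·1+4·0 = 6 | 3·0+6·0+6·1 = 6
gcd(6,4,3,6,6) = 1

Coefficients: [6, 4, 3, 6, 6]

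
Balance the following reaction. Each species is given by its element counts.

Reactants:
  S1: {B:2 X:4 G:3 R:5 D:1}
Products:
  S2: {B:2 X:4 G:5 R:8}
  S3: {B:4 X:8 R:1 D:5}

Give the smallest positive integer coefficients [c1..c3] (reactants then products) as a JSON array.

B: 5·2 = 10 | 3·2+1·4 = 10
X: 5·4 = 20 | 3·4+1·8 = 20
G: 5·3 = 15 | 3·5+1·0 = 15
R: 5·5 = 25 | 3·8+1·1 = 25
D: 5·1 = 5 | 3·0+1·5 = 5
gcd(5,3,1) = 1

Coefficients: [5, 3, 1]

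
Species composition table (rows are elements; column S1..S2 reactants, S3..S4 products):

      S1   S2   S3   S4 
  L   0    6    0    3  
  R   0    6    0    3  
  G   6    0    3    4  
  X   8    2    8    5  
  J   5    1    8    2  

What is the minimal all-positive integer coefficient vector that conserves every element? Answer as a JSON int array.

Coefficients: [5, 3, 2, 6]

L: 5·0+3·6 = 18 | 2·0+6·3 = 18
R: 5·0+3·6 = 18 | 2·0+6·3 = 18
G: 5·6+3·0 = 30 | 2·3+6·4 = 30
X: 5·8+3·2 = 46 | 2·8+6·5 = 46
J: 5·5+3·1 = 28 | 2·8+6·2 = 28
gcd(5,3,2,6) = 1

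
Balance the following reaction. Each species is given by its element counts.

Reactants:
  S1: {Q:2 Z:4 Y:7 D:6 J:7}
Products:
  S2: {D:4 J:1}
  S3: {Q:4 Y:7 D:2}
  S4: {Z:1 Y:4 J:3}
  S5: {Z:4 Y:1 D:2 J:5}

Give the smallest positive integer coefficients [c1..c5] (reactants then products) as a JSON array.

Coefficients: [6, 5, 3, 4, 5]

Q: 6·2 = 12 | 5·0+3·4+4·0+5·0 = 12
Z: 6·4 = 24 | 5·0+3·0+4·1+5·4 = 24
Y: 6·7 = 42 | 5·0+3·7+4·4+5·1 = 42
D: 6·6 = 36 | 5·4+3·2+4·0+5·2 = 36
J: 6·7 = 42 | 5·1+3·0+4·3+5·5 = 42
gcd(6,5,3,4,5) = 1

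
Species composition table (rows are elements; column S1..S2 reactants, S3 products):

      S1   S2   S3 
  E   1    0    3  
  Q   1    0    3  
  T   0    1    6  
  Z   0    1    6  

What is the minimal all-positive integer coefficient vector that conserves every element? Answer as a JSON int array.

Coefficients: [3, 6, 1]

E: 3·1+6·0 = 3 | 1·3 = 3
Q: 3·1+6·0 = 3 | 1·3 = 3
T: 3·0+6·1 = 6 | 1·6 = 6
Z: 3·0+6·1 = 6 | 1·6 = 6
gcd(3,6,1) = 1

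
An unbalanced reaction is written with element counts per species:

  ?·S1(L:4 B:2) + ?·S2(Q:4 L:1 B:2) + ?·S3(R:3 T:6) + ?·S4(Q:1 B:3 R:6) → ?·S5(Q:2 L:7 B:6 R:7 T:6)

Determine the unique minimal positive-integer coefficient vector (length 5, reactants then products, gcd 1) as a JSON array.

Coefficients: [5, 1, 3, 2, 3]

Q: 5·0+1·4+3·0+2·1 = 6 | 3·2 = 6
L: 5·4+1·1+3·0+2·0 = 21 | 3·7 = 21
B: 5·2+1·2+3·0+2·3 = 18 | 3·6 = 18
R: 5·0+1·0+3·3+2·6 = 21 | 3·7 = 21
T: 5·0+1·0+3·6+2·0 = 18 | 3·6 = 18
gcd(5,1,3,2,3) = 1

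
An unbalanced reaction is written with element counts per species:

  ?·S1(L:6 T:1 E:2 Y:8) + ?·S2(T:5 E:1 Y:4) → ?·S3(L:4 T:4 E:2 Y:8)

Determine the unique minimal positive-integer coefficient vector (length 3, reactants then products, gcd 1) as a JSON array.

Coefficients: [2, 2, 3]

L: 2·6+2·0 = 12 | 3·4 = 12
T: 2·1+2·5 = 12 | 3·4 = 12
E: 2·2+2·1 = 6 | 3·2 = 6
Y: 2·8+2·4 = 24 | 3·8 = 24
gcd(2,2,3) = 1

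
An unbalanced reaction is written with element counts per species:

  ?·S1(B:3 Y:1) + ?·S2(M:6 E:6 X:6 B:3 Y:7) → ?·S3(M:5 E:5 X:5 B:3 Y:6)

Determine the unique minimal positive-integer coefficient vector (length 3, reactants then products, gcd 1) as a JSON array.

M: 1·0+5·6 = 30 | 6·5 = 30
E: 1·0+5·6 = 30 | 6·5 = 30
X: 1·0+5·6 = 30 | 6·5 = 30
B: 1·3+5·3 = 18 | 6·3 = 18
Y: 1·1+5·7 = 36 | 6·6 = 36
gcd(1,5,6) = 1

Coefficients: [1, 5, 6]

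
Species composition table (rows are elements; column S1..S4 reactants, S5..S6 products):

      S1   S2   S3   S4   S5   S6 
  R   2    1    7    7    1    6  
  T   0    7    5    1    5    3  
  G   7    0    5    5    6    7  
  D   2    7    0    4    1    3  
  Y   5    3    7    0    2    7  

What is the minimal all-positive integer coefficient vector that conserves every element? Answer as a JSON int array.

R: 4·2+1·1+3·7+1·7 = 37 | 1·1+6·6 = 37
T: 4·0+1·7+3·5+1·1 = 23 | 1·5+6·3 = 23
G: 4·7+1·0+3·5+1·5 = 48 | 1·6+6·7 = 48
D: 4·2+1·7+3·0+1·4 = 19 | 1·1+6·3 = 19
Y: 4·5+1·3+3·7+1·0 = 44 | 1·2+6·7 = 44
gcd(4,1,3,1,1,6) = 1

Coefficients: [4, 1, 3, 1, 1, 6]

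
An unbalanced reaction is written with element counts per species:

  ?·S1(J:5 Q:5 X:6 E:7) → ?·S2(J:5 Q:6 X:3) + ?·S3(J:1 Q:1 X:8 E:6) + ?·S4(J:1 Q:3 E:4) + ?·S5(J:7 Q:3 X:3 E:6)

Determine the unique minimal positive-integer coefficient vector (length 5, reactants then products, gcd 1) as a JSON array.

Coefficients: [6, 2, 3, 3, 2]

J: 6·5 = 30 | 2·5+3·1+3·1+2·7 = 30
Q: 6·5 = 30 | 2·6+3·1+3·3+2·3 = 30
X: 6·6 = 36 | 2·3+3·8+3·0+2·3 = 36
E: 6·7 = 42 | 2·0+3·6+3·4+2·6 = 42
gcd(6,2,3,3,2) = 1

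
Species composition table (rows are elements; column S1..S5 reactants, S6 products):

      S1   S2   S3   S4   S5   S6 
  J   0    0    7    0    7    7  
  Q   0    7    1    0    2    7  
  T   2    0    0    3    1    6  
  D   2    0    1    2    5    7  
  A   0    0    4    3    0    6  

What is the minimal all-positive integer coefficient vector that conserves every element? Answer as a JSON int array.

Coefficients: [5, 4, 3, 6, 2, 5]

J: 5·0+4·0+3·7+6·0+2·7 = 35 | 5·7 = 35
Q: 5·0+4·7+3·1+6·0+2·2 = 35 | 5·7 = 35
T: 5·2+4·0+3·0+6·3+2·1 = 30 | 5·6 = 30
D: 5·2+4·0+3·1+6·2+2·5 = 35 | 5·7 = 35
A: 5·0+4·0+3·4+6·3+2·0 = 30 | 5·6 = 30
gcd(5,4,3,6,2,5) = 1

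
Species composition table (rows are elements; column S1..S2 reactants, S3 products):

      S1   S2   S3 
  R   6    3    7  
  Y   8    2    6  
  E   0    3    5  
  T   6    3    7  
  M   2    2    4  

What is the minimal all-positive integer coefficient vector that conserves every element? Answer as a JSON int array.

R: 1·6+5·3 = 21 | 3·7 = 21
Y: 1·8+5·2 = 18 | 3·6 = 18
E: 1·0+5·3 = 15 | 3·5 = 15
T: 1·6+5·3 = 21 | 3·7 = 21
M: 1·2+5·2 = 12 | 3·4 = 12
gcd(1,5,3) = 1

Coefficients: [1, 5, 3]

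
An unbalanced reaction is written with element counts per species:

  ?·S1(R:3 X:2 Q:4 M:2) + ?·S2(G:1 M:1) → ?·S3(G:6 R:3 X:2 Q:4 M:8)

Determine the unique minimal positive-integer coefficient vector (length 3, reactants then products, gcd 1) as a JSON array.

G: 1·0+6·1 = 6 | 1·6 = 6
R: 1·3+6·0 = 3 | 1·3 = 3
X: 1·2+6·0 = 2 | 1·2 = 2
Q: 1·4+6·0 = 4 | 1·4 = 4
M: 1·2+6·1 = 8 | 1·8 = 8
gcd(1,6,1) = 1

Coefficients: [1, 6, 1]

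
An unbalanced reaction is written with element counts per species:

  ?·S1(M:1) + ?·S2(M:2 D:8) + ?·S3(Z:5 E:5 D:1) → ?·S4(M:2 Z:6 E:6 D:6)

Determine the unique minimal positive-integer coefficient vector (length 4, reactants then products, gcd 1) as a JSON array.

M: 4·1+3·2+6·0 = 10 | 5·2 = 10
Z: 4·0+3·0+6·5 = 30 | 5·6 = 30
E: 4·0+3·0+6·5 = 30 | 5·6 = 30
D: 4·0+3·8+6·1 = 30 | 5·6 = 30
gcd(4,3,6,5) = 1

Coefficients: [4, 3, 6, 5]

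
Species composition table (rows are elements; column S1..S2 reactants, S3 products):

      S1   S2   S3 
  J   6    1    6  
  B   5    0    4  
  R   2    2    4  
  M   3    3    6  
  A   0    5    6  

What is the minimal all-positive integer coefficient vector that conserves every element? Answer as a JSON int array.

Coefficients: [4, 6, 5]

J: 4·6+6·1 = 30 | 5·6 = 30
B: 4·5+6·0 = 20 | 5·4 = 20
R: 4·2+6·2 = 20 | 5·4 = 20
M: 4·3+6·3 = 30 | 5·6 = 30
A: 4·0+6·5 = 30 | 5·6 = 30
gcd(4,6,5) = 1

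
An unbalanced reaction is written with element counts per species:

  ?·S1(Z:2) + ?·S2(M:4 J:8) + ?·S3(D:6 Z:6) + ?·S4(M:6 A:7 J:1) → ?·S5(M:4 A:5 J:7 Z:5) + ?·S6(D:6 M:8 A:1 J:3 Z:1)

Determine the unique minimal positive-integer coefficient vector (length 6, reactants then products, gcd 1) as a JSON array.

D: 5·0+5·0+3·6+4·0 = 18 | 5·0+3·6 = 18
M: 5·0+5·4+3·0+4·6 = 44 | 5·4+3·8 = 44
A: 5·0+5·0+3·0+4·7 = 28 | 5·5+3·1 = 28
J: 5·0+5·8+3·0+4·1 = 44 | 5·7+3·3 = 44
Z: 5·2+5·0+3·6+4·0 = 28 | 5·5+3·1 = 28
gcd(5,5,3,4,5,3) = 1

Coefficients: [5, 5, 3, 4, 5, 3]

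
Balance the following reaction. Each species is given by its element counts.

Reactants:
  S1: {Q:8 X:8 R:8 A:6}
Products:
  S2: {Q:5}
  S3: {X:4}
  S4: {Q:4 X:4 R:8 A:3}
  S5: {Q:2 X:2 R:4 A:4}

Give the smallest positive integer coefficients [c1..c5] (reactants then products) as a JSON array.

Q: 5·8 = 40 | 4·5+5·0+2·4+6·2 = 40
X: 5·8 = 40 | 4·0+5·4+2·4+6·2 = 40
R: 5·8 = 40 | 4·0+5·0+2·8+6·4 = 40
A: 5·6 = 30 | 4·0+5·0+2·3+6·4 = 30
gcd(5,4,5,2,6) = 1

Coefficients: [5, 4, 5, 2, 6]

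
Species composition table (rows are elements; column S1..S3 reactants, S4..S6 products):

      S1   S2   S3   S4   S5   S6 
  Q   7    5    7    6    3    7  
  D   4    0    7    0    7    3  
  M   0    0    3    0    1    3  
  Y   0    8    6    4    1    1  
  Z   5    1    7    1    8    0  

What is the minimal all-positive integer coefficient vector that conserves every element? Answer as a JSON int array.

Coefficients: [5, 1, 4, 6, 6, 2]

Q: 5·7+1·5+4·7 = 68 | 6·6+6·3+2·7 = 68
D: 5·4+1·0+4·7 = 48 | 6·0+6·7+2·3 = 48
M: 5·0+1·0+4·3 = 12 | 6·0+6·1+2·3 = 12
Y: 5·0+1·8+4·6 = 32 | 6·4+6·1+2·1 = 32
Z: 5·5+1·1+4·7 = 54 | 6·1+6·8+2·0 = 54
gcd(5,1,4,6,6,2) = 1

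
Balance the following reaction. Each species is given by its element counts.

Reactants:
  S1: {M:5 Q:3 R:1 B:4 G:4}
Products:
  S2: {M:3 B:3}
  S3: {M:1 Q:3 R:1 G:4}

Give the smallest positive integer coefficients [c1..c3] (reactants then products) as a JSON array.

Coefficients: [3, 4, 3]

M: 3·5 = 15 | 4·3+3·1 = 15
Q: 3·3 = 9 | 4·0+3·3 = 9
R: 3·1 = 3 | 4·0+3·1 = 3
B: 3·4 = 12 | 4·3+3·0 = 12
G: 3·4 = 12 | 4·0+3·4 = 12
gcd(3,4,3) = 1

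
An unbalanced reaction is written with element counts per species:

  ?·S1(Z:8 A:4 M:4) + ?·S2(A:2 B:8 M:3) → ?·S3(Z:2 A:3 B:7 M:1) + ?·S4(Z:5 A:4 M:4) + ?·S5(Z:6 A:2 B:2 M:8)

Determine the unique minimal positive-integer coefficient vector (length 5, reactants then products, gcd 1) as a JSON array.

Coefficients: [5, 6, 6, 2, 3]

Z: 5·8+6·0 = 40 | 6·2+2·5+3·6 = 40
A: 5·4+6·2 = 32 | 6·3+2·4+3·2 = 32
B: 5·0+6·8 = 48 | 6·7+2·0+3·2 = 48
M: 5·4+6·3 = 38 | 6·1+2·4+3·8 = 38
gcd(5,6,6,2,3) = 1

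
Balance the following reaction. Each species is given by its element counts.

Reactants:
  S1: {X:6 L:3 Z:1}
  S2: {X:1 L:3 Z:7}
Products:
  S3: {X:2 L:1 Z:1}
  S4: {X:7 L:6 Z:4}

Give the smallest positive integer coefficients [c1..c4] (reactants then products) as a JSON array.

Coefficients: [3, 1, 6, 1]

X: 3·6+1·1 = 19 | 6·2+1·7 = 19
L: 3·3+1·3 = 12 | 6·1+1·6 = 12
Z: 3·1+1·7 = 10 | 6·1+1·4 = 10
gcd(3,1,6,1) = 1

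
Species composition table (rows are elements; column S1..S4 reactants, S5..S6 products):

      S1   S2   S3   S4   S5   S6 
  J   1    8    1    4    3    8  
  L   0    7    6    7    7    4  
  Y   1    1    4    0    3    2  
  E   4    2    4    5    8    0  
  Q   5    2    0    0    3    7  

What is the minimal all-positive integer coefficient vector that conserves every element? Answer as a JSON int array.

J: 4·1+1·8+3·1+2·4 = 23 | 5·3+1·8 = 23
L: 4·0+1·7+3·6+2·7 = 39 | 5·7+1·4 = 39
Y: 4·1+1·1+3·4+2·0 = 17 | 5·3+1·2 = 17
E: 4·4+1·2+3·4+2·5 = 40 | 5·8+1·0 = 40
Q: 4·5+1·2+3·0+2·0 = 22 | 5·3+1·7 = 22
gcd(4,1,3,2,5,1) = 1

Coefficients: [4, 1, 3, 2, 5, 1]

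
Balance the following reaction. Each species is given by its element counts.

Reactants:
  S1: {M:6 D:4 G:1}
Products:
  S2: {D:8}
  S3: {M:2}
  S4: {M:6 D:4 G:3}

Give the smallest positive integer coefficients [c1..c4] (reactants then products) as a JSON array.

M: 3·6 = 18 | 1·0+6·2+1·6 = 18
D: 3·4 = 12 | 1·8+6·0+1·4 = 12
G: 3·1 = 3 | 1·0+6·0+1·3 = 3
gcd(3,1,6,1) = 1

Coefficients: [3, 1, 6, 1]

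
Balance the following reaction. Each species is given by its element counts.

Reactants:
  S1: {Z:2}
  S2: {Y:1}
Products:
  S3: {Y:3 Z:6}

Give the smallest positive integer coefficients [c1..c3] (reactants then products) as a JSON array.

Coefficients: [3, 3, 1]

Y: 3·0+3·1 = 3 | 1·3 = 3
Z: 3·2+3·0 = 6 | 1·6 = 6
gcd(3,3,1) = 1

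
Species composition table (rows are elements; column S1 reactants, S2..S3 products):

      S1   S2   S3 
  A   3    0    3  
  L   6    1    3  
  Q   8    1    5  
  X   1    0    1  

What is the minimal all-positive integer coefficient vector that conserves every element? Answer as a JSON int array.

A: 1·3 = 3 | 3·0+1·3 = 3
L: 1·6 = 6 | 3·1+1·3 = 6
Q: 1·8 = 8 | 3·1+1·5 = 8
X: 1·1 = 1 | 3·0+1·1 = 1
gcd(1,3,1) = 1

Coefficients: [1, 3, 1]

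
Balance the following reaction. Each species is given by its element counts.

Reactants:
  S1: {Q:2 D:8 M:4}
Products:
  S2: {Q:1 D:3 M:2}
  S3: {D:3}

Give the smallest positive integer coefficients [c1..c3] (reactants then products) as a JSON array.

Coefficients: [3, 6, 2]

Q: 3·2 = 6 | 6·1+2·0 = 6
D: 3·8 = 24 | 6·3+2·3 = 24
M: 3·4 = 12 | 6·2+2·0 = 12
gcd(3,6,2) = 1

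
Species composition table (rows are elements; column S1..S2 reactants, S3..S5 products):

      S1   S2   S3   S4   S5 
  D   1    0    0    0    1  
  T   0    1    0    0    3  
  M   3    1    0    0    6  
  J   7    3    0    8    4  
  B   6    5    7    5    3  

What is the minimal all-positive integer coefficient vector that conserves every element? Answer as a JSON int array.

D: 2·1+6·0 = 2 | 3·0+3·0+2·1 = 2
T: 2·0+6·1 = 6 | 3·0+3·0+2·3 = 6
M: 2·3+6·1 = 12 | 3·0+3·0+2·6 = 12
J: 2·7+6·3 = 32 | 3·0+3·8+2·4 = 32
B: 2·6+6·5 = 42 | 3·7+3·5+2·3 = 42
gcd(2,6,3,3,2) = 1

Coefficients: [2, 6, 3, 3, 2]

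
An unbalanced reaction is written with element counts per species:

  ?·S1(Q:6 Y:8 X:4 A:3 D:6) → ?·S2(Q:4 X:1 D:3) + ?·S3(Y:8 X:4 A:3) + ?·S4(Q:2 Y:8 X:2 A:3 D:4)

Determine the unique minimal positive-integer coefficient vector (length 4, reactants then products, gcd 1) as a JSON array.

Q: 5·6 = 30 | 6·4+2·0+3·2 = 30
Y: 5·8 = 40 | 6·0+2·8+3·8 = 40
X: 5·4 = 20 | 6·1+2·4+3·2 = 20
A: 5·3 = 15 | 6·0+2·3+3·3 = 15
D: 5·6 = 30 | 6·3+2·0+3·4 = 30
gcd(5,6,2,3) = 1

Coefficients: [5, 6, 2, 3]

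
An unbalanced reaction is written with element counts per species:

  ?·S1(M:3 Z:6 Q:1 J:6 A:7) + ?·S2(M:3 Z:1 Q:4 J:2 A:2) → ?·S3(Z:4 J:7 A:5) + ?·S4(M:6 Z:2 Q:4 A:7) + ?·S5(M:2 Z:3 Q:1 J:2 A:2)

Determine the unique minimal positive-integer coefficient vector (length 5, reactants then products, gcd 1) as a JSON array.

Coefficients: [3, 1, 2, 1, 3]

M: 3·3+1·3 = 12 | 2·0+1·6+3·2 = 12
Z: 3·6+1·1 = 19 | 2·4+1·2+3·3 = 19
Q: 3·1+1·4 = 7 | 2·0+1·4+3·1 = 7
J: 3·6+1·2 = 20 | 2·7+1·0+3·2 = 20
A: 3·7+1·2 = 23 | 2·5+1·7+3·2 = 23
gcd(3,1,2,1,3) = 1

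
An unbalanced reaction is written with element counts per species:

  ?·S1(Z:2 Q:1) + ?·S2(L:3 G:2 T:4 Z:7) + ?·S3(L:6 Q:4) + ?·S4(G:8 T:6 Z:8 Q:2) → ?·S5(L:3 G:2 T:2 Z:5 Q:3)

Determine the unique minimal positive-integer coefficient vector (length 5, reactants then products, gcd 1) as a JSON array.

L: 5·0+1·3+2·6+1·0 = 15 | 5·3 = 15
G: 5·0+1·2+2·0+1·8 = 10 | 5·2 = 10
T: 5·0+1·4+2·0+1·6 = 10 | 5·2 = 10
Z: 5·2+1·7+2·0+1·8 = 25 | 5·5 = 25
Q: 5·1+1·0+2·4+1·2 = 15 | 5·3 = 15
gcd(5,1,2,1,5) = 1

Coefficients: [5, 1, 2, 1, 5]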